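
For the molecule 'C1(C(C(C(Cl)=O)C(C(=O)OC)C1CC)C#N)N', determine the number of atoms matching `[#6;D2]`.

2

Check the 17 heavy atoms by environment: 7× C (D3) → no; 2× O (D1) → no; 1× O (D2) → no; 2× C (D1) → no; 2× N (D1) → no; 2× C (D2) → match; 1× Cl (D1) → no.
That gives 2 matching atoms.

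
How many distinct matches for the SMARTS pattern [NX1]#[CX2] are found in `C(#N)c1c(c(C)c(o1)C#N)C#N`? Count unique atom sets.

3

[NX1]#[CX2] is the SMARTS for a nitrile: a nitrogen triple-bonded to a two-connected carbon.
The molecule carries 3 separate instances of a nitrile (-C#N) meeting every constraint; each maps to a distinct set of atoms, giving 3 matches.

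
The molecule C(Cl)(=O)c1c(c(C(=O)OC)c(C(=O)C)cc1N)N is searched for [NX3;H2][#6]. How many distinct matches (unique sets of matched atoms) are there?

2

[NX3;H2][#6] is the SMARTS for a primary amine: a trivalent nitrogen with two H attached to carbon.
The molecule carries 2 separate instances of a primary amino group (-NH2) meeting every constraint; each maps to a distinct set of atoms, giving 2 matches.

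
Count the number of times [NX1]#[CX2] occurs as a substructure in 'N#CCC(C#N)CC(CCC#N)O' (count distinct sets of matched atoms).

3

[NX1]#[CX2] is the SMARTS for a nitrile: a nitrogen triple-bonded to a two-connected carbon.
The molecule carries 3 separate instances of a nitrile (-C#N) meeting every constraint; each maps to a distinct set of atoms, giving 3 matches.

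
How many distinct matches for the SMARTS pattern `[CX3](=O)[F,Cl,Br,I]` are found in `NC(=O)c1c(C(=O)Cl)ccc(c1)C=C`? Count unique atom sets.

[CX3](=O)[F,Cl,Br,I] is the SMARTS for an acyl halide: a carbonyl carbon bonded to a halogen.
Exactly one fragment in the molecule meets all constraints, giving 1 match.

1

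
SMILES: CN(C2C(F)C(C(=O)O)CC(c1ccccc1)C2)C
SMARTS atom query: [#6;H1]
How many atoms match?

9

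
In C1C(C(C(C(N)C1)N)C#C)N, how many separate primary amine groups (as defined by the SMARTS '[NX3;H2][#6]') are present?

3

[NX3;H2][#6] is the SMARTS for a primary amine: a trivalent nitrogen with two H attached to carbon.
The molecule carries 3 separate instances of a primary amino group (-NH2) meeting every constraint; each maps to a distinct set of atoms, giving 3 matches.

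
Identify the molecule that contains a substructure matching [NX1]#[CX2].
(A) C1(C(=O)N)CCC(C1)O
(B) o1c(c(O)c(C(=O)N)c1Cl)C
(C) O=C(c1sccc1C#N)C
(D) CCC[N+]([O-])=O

C

[NX1]#[CX2] describes a nitrogen triple-bonded to a two-connected carbon (a nitrile).
(A) has a primary amide (-C(=O)NH2) but the nitrogen is NX3, not NX1.
(B) has a primary amide (-C(=O)NH2) but the nitrogen is NX3, not NX1.
(C) contains a nitrile (-C#N), which satisfies every atom and bond constraint.
(D) has a nitro group (-[N+](=O)[O-]) but there is no C#N triple bond.
So the answer is (C).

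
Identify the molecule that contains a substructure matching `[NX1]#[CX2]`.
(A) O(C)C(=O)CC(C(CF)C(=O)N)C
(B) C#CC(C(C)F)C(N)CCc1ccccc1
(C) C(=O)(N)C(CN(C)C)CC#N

C

[NX1]#[CX2] describes a nitrogen triple-bonded to a two-connected carbon (a nitrile).
(A) has a primary amide (-C(=O)NH2) but the nitrogen is NX3, not NX1.
(B) has a primary amino group (-NH2) but the nitrogen is NX3 (three connections), not NX1 triple-bonded.
(C) contains a nitrile (-C#N), which satisfies every atom and bond constraint.
So the answer is (C).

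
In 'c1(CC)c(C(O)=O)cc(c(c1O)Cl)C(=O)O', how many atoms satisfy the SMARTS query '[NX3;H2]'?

0

The query [NX3;H2] means: aliphatic N with 3 total connections, two of them H — an -NH2 nitrogen (amine or amide).
Check the 16 heavy atoms by environment: 1× c (aromatic, H1, X3) → no; 5× c (aromatic, H0, X3) → no; 1× C (H2, X4) → no; 1× C (H3, X4) → no; 2× C (H0, X3) → no; 2× O (H0, X1) → no; 3× O (H1, X2) → no; 1× Cl (H0, X1) → no.
No environment satisfies the query, so 0 matching atoms.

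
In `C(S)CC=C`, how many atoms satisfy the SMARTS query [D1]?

2

The query [D1] means: atom with exactly one heavy-atom neighbour (degree 1).
Check the 5 heavy atoms by environment: 3× C (D2) → no; 1× S (D1) → match; 1× C (D1) → match.
Summing the matching environments: 1 + 1 = 2 matching atoms.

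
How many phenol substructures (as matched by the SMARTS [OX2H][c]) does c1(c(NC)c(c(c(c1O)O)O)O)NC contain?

4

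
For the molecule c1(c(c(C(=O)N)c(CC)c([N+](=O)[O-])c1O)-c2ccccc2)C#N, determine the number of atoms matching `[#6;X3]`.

13

Check the 23 heavy atoms by environment: 12× c (aromatic, X3) → match; 1× C (X2) → no; 1× N (X1) → no; 1× N (charge +1, X3) → no; 1× O (charge -1, X1) → no; 2× O (X1) → no; 2× C (X4) → no; 1× O (X2) → no; 1× C (X3) → match; 1× N (X3) → no.
Summing the matching environments: 12 + 1 = 13 matching atoms.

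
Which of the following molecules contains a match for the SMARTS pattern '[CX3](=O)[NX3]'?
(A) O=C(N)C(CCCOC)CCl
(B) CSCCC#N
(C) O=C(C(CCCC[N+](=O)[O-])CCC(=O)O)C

A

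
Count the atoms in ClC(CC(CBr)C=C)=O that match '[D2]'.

3

Check the 9 heavy atoms by environment: 3× C (D2) → match; 2× C (D3) → no; 1× O (D1) → no; 1× Cl (D1) → no; 1× Br (D1) → no; 1× C (D1) → no.
That gives 3 matching atoms.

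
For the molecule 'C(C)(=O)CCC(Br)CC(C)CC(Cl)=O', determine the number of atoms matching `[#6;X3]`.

2

Check the 14 heavy atoms by environment: 8× C (X4) → no; 1× Br (X1) → no; 2× C (X3) → match; 2× O (X1) → no; 1× Cl (X1) → no.
That gives 2 matching atoms.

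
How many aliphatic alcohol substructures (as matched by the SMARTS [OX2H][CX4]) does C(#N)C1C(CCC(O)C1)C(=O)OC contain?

1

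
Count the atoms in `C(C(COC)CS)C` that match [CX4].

6

Check the 8 heavy atoms by environment: 6× C (X4) → match; 1× S (X2) → no; 1× O (X2) → no.
That gives 6 matching atoms.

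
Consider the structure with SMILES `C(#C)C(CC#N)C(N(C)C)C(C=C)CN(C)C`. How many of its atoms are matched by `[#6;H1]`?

5

The query [#6;H1] means: any carbon bearing exactly one hydrogen.
Check the 17 heavy atoms by environment: 3× C (H2) → no; 5× C (H1) → match; 3× N (H0) → no; 4× C (H3) → no; 2× C (H0) → no.
That gives 5 matching atoms.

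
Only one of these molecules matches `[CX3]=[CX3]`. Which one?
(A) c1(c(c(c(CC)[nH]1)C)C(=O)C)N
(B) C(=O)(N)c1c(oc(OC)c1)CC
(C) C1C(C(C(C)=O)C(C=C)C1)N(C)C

[CX3]=[CX3] describes a non-aromatic C=C double bond between two sp2 carbons (an alkene).
(A) has an ethyl group (-CH2CH3) but its C-C bond is a single bond between CX4 carbons, not CX3=CX3.
(B) has an ethyl group (-CH2CH3) but its C-C bond is a single bond between CX4 carbons, not CX3=CX3.
(C) contains a vinyl group (-CH=CH2), which satisfies every atom and bond constraint.
So the answer is (C).

C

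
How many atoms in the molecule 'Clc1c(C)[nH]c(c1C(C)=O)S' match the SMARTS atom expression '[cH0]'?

4

The query [cH0] means: aromatic carbon with no attached hydrogen (substituted or ring-fusion).
Check the 11 heavy atoms by environment: 1× n (aromatic, H1) → no; 4× c (aromatic, H0) → match; 1× S (H1) → no; 2× C (H3) → no; 1× Cl (H0) → no; 1× C (H0) → no; 1× O (H0) → no.
That gives 4 matching atoms.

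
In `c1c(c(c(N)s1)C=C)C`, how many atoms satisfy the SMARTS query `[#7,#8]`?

1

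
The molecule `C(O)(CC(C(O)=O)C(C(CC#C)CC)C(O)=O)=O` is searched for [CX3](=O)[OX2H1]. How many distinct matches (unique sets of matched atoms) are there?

3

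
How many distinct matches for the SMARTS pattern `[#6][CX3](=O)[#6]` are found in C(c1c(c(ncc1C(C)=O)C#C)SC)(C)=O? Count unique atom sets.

2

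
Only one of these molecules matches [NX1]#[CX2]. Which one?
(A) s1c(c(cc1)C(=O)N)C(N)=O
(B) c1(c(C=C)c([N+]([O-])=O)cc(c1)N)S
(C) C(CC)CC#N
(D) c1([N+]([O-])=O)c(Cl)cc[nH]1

C

[NX1]#[CX2] describes a nitrogen triple-bonded to a two-connected carbon (a nitrile).
(A) has a primary amide (-C(=O)NH2) but the nitrogen is NX3, not NX1.
(B) has a nitro group (-[N+](=O)[O-]) but there is no C#N triple bond.
(C) contains a nitrile (-C#N), which satisfies every atom and bond constraint.
(D) has a nitro group (-[N+](=O)[O-]) but there is no C#N triple bond.
So the answer is (C).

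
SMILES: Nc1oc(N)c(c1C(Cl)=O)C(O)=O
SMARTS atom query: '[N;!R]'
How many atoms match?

The query [N;!R] means: aliphatic nitrogen not in a ring.
Check the 13 heavy atoms by environment: 1× o (aromatic, in 5-ring) → no; 4× c (aromatic, in 5-ring) → no; 2× C (acyclic) → no; 3× O (acyclic) → no; 1× Cl (acyclic) → no; 2× N (acyclic) → match.
That gives 2 matching atoms.

2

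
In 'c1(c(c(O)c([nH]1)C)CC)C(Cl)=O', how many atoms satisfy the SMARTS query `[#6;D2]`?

1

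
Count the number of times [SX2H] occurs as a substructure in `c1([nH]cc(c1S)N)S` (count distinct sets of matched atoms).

2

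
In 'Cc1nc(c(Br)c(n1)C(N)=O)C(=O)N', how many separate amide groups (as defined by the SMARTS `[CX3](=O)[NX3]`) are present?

2

[CX3](=O)[NX3] is the SMARTS for an amide: a carbonyl carbon bonded to a trivalent nitrogen.
The molecule carries 2 separate instances of a primary amide (-C(=O)NH2) meeting every constraint; each maps to a distinct set of atoms, giving 2 matches.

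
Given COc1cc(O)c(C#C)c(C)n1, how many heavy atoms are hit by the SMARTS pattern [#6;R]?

5

The query [#6;R] means: carbon that is part of a ring.
Check the 12 heavy atoms by environment: 1× n (aromatic, in 6-ring) → no; 5× c (aromatic, in 6-ring) → match; 4× C (acyclic) → no; 2× O (acyclic) → no.
That gives 5 matching atoms.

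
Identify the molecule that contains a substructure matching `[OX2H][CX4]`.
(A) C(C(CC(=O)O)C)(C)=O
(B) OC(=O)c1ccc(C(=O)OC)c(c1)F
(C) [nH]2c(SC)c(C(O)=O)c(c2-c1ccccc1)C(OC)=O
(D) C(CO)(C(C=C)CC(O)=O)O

[OX2H][CX4] describes a hydroxyl oxygen bound to an sp3 (X4) carbon (an aliphatic alcohol).
(A) has a carboxylic acid group (-C(=O)OH) but the -OH is on a CX3 carbonyl carbon, not a CX4 carbon.
(B) has a carboxylic acid group (-C(=O)OH) but the -OH is on a CX3 carbonyl carbon, not a CX4 carbon.
(C) has a carboxylic acid group (-C(=O)OH) but the -OH is on a CX3 carbonyl carbon, not a CX4 carbon.
(D) contains a hydroxyl group (-OH), which satisfies every atom and bond constraint.
So the answer is (D).

D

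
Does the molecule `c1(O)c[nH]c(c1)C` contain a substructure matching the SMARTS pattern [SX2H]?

No

The pattern [SX2H] describes an aliphatic sulfur with two connections, one being H — a thiol.
The closest candidate here is a hydroxyl group (-OH), but it is an -OH, not an -SH. No other fragment satisfies the full query, so there is no match.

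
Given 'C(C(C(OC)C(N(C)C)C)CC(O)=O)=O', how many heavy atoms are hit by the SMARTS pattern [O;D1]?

3

The query [O;D1] means: aliphatic oxygen bonded to exactly one heavy atom.
Check the 15 heavy atoms by environment: 4× C (D1) → no; 4× C (D3) → no; 2× C (D2) → no; 1× N (D3) → no; 3× O (D1) → match; 1× O (D2) → no.
That gives 3 matching atoms.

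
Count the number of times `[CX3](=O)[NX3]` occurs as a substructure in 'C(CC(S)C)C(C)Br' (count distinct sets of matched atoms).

0

[CX3](=O)[NX3] is the SMARTS for an amide: a carbonyl carbon bonded to a trivalent nitrogen.
No fragment in the molecule satisfies every constraint, giving 0 matches.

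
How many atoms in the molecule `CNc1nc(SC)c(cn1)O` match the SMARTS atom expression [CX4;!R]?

2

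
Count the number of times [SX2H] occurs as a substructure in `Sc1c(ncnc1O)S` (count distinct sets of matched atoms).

[SX2H] is the SMARTS for a thiol: an aliphatic sulfur with two connections, one being H.
The molecule carries 2 separate instances of a thiol (-SH) meeting every constraint; each maps to a distinct set of atoms, giving 2 matches.

2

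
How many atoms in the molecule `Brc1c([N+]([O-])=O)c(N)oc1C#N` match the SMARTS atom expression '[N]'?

3

The query [N] means: uppercase N matches aliphatic (non-aromatic) nitrogen only.
Check the 12 heavy atoms by environment: 1× o (aromatic) → no; 4× c (aromatic) → no; 1× C → no; 2× N → match; 1× Br → no; 1× N (charge +1) → match; 1× O (charge -1) → no; 1× O → no.
Summing the matching environments: 2 + 1 = 3 matching atoms.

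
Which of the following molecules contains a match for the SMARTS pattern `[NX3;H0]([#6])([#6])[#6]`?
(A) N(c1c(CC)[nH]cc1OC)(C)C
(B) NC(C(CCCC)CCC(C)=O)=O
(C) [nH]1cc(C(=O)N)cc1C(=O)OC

[NX3;H0]([#6])([#6])[#6] describes a trivalent nitrogen with no H, bonded to three carbons (a tertiary amine).
(A) contains a dimethylamino group (-N(CH3)2), which satisfies every atom and bond constraint.
(B) has a primary amide (-C(=O)NH2) but the amide nitrogen has H2 and only one carbon neighbour.
(C) has a primary amide (-C(=O)NH2) but the amide nitrogen has H2 and only one carbon neighbour.
So the answer is (A).

A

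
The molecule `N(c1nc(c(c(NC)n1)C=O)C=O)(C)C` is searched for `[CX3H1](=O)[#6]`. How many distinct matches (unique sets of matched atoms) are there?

2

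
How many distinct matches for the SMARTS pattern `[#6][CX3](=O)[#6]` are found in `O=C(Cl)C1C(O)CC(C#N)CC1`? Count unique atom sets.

[#6][CX3](=O)[#6] is the SMARTS for a ketone: a carbonyl carbon (no H) flanked by two carbons.
No fragment in the molecule satisfies every constraint, giving 0 matches.

0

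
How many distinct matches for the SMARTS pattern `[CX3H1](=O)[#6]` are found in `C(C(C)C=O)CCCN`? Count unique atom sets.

[CX3H1](=O)[#6] is the SMARTS for an aldehyde: an sp2 carbon with one H, double-bonded to O and single-bonded to carbon.
Exactly one fragment in the molecule meets all constraints, giving 1 match.

1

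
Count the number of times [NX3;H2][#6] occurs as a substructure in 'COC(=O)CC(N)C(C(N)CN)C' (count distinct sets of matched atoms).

3

[NX3;H2][#6] is the SMARTS for a primary amine: a trivalent nitrogen with two H attached to carbon.
The molecule carries 3 separate instances of a primary amino group (-NH2) meeting every constraint; each maps to a distinct set of atoms, giving 3 matches.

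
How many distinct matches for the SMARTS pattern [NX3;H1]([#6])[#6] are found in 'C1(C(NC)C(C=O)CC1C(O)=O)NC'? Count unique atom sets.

[NX3;H1]([#6])[#6] is the SMARTS for a secondary amine: a trivalent nitrogen with one H, bonded to two carbons.
The molecule carries 2 separate instances of an N-methylamino group (-NHCH3) meeting every constraint; each maps to a distinct set of atoms, giving 2 matches.

2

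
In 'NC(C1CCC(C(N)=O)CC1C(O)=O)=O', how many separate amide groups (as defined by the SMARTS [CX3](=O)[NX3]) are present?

2

[CX3](=O)[NX3] is the SMARTS for an amide: a carbonyl carbon bonded to a trivalent nitrogen.
The molecule carries 2 separate instances of a primary amide (-C(=O)NH2) meeting every constraint; each maps to a distinct set of atoms, giving 2 matches.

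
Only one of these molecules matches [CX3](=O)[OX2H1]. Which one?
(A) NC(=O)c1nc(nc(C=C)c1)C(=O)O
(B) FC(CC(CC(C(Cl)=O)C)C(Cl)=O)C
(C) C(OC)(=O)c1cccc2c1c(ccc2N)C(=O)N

A

[CX3](=O)[OX2H1] describes an sp2 carbon double-bonded to O and single-bonded to an -OH oxygen (a carboxylic acid).
(A) contains a carboxylic acid group (-C(=O)OH), which satisfies every atom and bond constraint.
(B) has an acyl chloride (-C(=O)Cl) but the carbonyl is bonded to Cl, not to an -OH oxygen.
(C) has a primary amide (-C(=O)NH2) but the carbonyl is bonded to N, not to an -OH oxygen.
So the answer is (A).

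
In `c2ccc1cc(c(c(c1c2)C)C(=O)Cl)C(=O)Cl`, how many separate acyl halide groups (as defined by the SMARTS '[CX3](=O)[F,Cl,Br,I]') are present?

2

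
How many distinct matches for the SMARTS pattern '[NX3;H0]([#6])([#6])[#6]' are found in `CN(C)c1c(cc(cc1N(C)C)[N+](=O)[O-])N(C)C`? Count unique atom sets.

[NX3;H0]([#6])([#6])[#6] is the SMARTS for a tertiary amine: a trivalent nitrogen with no H, bonded to three carbons.
The molecule carries 3 separate instances of a dimethylamino group (-N(CH3)2) meeting every constraint; each maps to a distinct set of atoms, giving 3 matches.

3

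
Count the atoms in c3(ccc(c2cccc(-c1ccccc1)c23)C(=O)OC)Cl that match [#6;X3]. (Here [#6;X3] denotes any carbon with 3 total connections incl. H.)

17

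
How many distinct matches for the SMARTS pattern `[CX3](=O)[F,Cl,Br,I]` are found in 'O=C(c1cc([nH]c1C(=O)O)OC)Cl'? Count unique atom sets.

[CX3](=O)[F,Cl,Br,I] is the SMARTS for an acyl halide: a carbonyl carbon bonded to a halogen.
Exactly one fragment in the molecule meets all constraints, giving 1 match.

1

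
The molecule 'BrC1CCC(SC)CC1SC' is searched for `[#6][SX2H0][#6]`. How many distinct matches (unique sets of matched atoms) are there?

[#6][SX2H0][#6] is the SMARTS for a thioether: an aliphatic sulfur bridging two carbons with no H on the sulfur.
The molecule carries 2 separate instances of a methylthio ether (-SCH3) meeting every constraint; each maps to a distinct set of atoms, giving 2 matches.

2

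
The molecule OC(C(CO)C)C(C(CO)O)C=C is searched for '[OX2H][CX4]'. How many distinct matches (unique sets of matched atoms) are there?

[OX2H][CX4] is the SMARTS for an aliphatic alcohol: a hydroxyl oxygen bound to an sp3 (X4) carbon.
The molecule carries 4 separate instances of a hydroxyl group (-OH) meeting every constraint; each maps to a distinct set of atoms, giving 4 matches.

4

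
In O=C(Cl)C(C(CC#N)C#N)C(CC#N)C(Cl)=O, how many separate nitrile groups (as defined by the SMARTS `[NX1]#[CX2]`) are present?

3

[NX1]#[CX2] is the SMARTS for a nitrile: a nitrogen triple-bonded to a two-connected carbon.
The molecule carries 3 separate instances of a nitrile (-C#N) meeting every constraint; each maps to a distinct set of atoms, giving 3 matches.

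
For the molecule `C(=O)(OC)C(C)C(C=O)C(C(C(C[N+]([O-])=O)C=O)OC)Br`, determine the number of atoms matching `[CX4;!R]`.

The query [CX4;!R] means: aliphatic carbon with four total connections, not in a ring.
Check the 21 heavy atoms by environment: 9× C (X4, acyclic) → match; 2× O (X2, acyclic) → no; 3× C (X3, acyclic) → no; 4× O (X1, acyclic) → no; 1× Br (X1, acyclic) → no; 1× N (charge +1, X3, acyclic) → no; 1× O (charge -1, X1, acyclic) → no.
That gives 9 matching atoms.

9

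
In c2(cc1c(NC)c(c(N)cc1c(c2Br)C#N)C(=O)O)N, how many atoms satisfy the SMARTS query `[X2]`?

2

The query [X2] means: any atom with exactly two total connections (bonds + H).
Check the 20 heavy atoms by environment: 10× c (aromatic, X3) → no; 1× Br (X1) → no; 1× C (X2) → match; 1× N (X1) → no; 1× C (X3) → no; 1× O (X1) → no; 1× O (X2) → match; 3× N (X3) → no; 1× C (X4) → no.
Summing the matching environments: 1 + 1 = 2 matching atoms.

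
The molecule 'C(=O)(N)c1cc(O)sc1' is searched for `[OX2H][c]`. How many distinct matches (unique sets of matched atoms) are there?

[OX2H][c] is the SMARTS for a phenol: a hydroxyl oxygen attached to an aromatic carbon.
Exactly one fragment in the molecule meets all constraints, giving 1 match.

1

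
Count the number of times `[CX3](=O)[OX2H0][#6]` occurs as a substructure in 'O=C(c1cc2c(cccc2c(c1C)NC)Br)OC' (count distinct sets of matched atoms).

[CX3](=O)[OX2H0][#6] is the SMARTS for an ester: a carbonyl carbon bonded to an oxygen that is itself bonded to carbon (no H on that O).
Exactly one fragment in the molecule meets all constraints, giving 1 match.

1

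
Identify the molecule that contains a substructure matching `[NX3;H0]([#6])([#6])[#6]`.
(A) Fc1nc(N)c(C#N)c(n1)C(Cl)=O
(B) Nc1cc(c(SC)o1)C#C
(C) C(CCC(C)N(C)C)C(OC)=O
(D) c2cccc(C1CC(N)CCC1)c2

C

[NX3;H0]([#6])([#6])[#6] describes a trivalent nitrogen with no H, bonded to three carbons (a tertiary amine).
(A) has a primary amino group (-NH2) but the nitrogen has H2, not H0 with three carbons.
(B) has a primary amino group (-NH2) but the nitrogen has H2, not H0 with three carbons.
(C) contains a dimethylamino group (-N(CH3)2), which satisfies every atom and bond constraint.
(D) has a primary amino group (-NH2) but the nitrogen has H2, not H0 with three carbons.
So the answer is (C).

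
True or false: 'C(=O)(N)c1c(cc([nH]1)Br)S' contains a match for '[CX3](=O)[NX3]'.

The pattern [CX3](=O)[NX3] describes a carbonyl carbon bonded to a trivalent nitrogen — an amide.
The molecule carries a primary amide (-C(=O)NH2), whose atoms satisfy every constraint of the query, so the pattern matches.

True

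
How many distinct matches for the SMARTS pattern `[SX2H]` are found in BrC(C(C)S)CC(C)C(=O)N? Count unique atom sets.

1

[SX2H] is the SMARTS for a thiol: an aliphatic sulfur with two connections, one being H.
Exactly one fragment in the molecule meets all constraints, giving 1 match.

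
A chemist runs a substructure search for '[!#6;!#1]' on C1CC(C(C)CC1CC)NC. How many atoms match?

1

Check the 11 heavy atoms by environment: 10× C → no; 1× N → match.
That gives 1 matching atom.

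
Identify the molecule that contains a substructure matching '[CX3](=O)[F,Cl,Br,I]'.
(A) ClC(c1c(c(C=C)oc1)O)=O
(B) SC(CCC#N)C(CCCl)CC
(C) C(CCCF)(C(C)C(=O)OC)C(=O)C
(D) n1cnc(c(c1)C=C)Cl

[CX3](=O)[F,Cl,Br,I] describes a carbonyl carbon bonded to a halogen (an acyl halide).
(A) contains an acyl chloride (-C(=O)Cl), which satisfies every atom and bond constraint.
(B) has a chloro substituent but the Cl is not on a carbonyl carbon.
(C) has a methyl-ester group (-C(=O)OCH3) but the carbonyl is bonded to -O-C, not to a halogen.
(D) has a chloro substituent but the Cl is not on a carbonyl carbon.
So the answer is (A).

A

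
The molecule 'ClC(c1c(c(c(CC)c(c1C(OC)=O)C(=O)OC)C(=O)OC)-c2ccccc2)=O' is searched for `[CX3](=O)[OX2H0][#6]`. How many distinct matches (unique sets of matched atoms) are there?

3

[CX3](=O)[OX2H0][#6] is the SMARTS for an ester: a carbonyl carbon bonded to an oxygen that is itself bonded to carbon (no H on that O).
The molecule carries 3 separate instances of a methyl-ester group (-C(=O)OCH3) meeting every constraint; each maps to a distinct set of atoms, giving 3 matches.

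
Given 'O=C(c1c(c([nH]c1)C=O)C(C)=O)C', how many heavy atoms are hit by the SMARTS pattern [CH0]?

The query [CH0] means: aliphatic carbon with no attached hydrogen.
Check the 13 heavy atoms by environment: 1× n (aromatic, H1) → no; 1× c (aromatic, H1) → no; 3× c (aromatic, H0) → no; 1× C (H1) → no; 3× O (H0) → no; 2× C (H0) → match; 2× C (H3) → no.
That gives 2 matching atoms.

2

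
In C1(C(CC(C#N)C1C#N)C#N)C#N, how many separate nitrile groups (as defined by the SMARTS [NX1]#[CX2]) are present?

4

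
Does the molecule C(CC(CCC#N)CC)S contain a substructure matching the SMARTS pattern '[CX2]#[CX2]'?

No

The pattern [CX2]#[CX2] describes a carbon-carbon triple bond — an alkyne.
The closest candidate here is a nitrile (-C#N), but the triple bond is C#N, not C#C. No other fragment satisfies the full query, so there is no match.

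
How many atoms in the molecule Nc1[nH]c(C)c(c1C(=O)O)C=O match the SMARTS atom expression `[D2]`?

2

The query [D2] means: atom with exactly two heavy-atom neighbours.
Check the 12 heavy atoms by environment: 1× n (aromatic, D2) → match; 4× c (aromatic, D3) → no; 1× N (D1) → no; 1× C (D3) → no; 3× O (D1) → no; 1× C (D2) → match; 1× C (D1) → no.
Summing the matching environments: 1 + 1 = 2 matching atoms.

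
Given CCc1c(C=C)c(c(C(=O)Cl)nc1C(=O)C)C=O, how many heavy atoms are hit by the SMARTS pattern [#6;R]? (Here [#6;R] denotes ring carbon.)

The query [#6;R] means: carbon that is part of a ring.
Check the 18 heavy atoms by environment: 1× n (aromatic, in 6-ring) → no; 5× c (aromatic, in 6-ring) → match; 8× C (acyclic) → no; 3× O (acyclic) → no; 1× Cl (acyclic) → no.
That gives 5 matching atoms.

5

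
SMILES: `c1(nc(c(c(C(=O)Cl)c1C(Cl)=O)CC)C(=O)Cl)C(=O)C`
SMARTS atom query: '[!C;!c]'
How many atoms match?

8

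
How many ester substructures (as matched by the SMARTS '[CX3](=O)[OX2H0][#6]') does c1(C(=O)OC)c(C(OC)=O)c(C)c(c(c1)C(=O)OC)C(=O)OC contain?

[CX3](=O)[OX2H0][#6] is the SMARTS for an ester: a carbonyl carbon bonded to an oxygen that is itself bonded to carbon (no H on that O).
The molecule carries 4 separate instances of a methyl-ester group (-C(=O)OCH3) meeting every constraint; each maps to a distinct set of atoms, giving 4 matches.

4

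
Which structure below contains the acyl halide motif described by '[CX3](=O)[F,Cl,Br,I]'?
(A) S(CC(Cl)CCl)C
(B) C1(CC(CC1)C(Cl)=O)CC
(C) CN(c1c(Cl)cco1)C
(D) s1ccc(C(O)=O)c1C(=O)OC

B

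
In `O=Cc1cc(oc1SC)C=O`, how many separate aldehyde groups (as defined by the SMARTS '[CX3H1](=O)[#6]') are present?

2

[CX3H1](=O)[#6] is the SMARTS for an aldehyde: an sp2 carbon with one H, double-bonded to O and single-bonded to carbon.
The molecule carries 2 separate instances of an aldehyde (-CHO) meeting every constraint; each maps to a distinct set of atoms, giving 2 matches.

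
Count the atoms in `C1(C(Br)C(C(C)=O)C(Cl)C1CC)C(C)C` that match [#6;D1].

4

The query [#6;D1] means: carbon bonded to exactly one heavy atom.
Check the 15 heavy atoms by environment: 7× C (D3) → no; 1× O (D1) → no; 4× C (D1) → match; 1× Br (D1) → no; 1× Cl (D1) → no; 1× C (D2) → no.
That gives 4 matching atoms.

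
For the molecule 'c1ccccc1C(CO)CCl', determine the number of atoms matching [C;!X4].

The query [C;!X4] means: aliphatic carbon that does not have four total connections.
Check the 11 heavy atoms by environment: 3× C (X4) → no; 1× O (X2) → no; 1× Cl (X1) → no; 6× c (aromatic, X3) → no.
No environment satisfies the query, so 0 matching atoms.

0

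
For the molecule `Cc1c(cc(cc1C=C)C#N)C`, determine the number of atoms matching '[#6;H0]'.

The query [#6;H0] means: any carbon with no attached hydrogen.
Check the 12 heavy atoms by environment: 4× c (aromatic, H0) → match; 2× c (aromatic, H1) → no; 2× C (H3) → no; 1× C (H0) → match; 1× N (H0) → no; 1× C (H1) → no; 1× C (H2) → no.
Summing the matching environments: 4 + 1 = 5 matching atoms.

5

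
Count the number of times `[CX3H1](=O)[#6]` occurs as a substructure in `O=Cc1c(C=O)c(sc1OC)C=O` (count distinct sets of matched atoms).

[CX3H1](=O)[#6] is the SMARTS for an aldehyde: an sp2 carbon with one H, double-bonded to O and single-bonded to carbon.
The molecule carries 3 separate instances of an aldehyde (-CHO) meeting every constraint; each maps to a distinct set of atoms, giving 3 matches.

3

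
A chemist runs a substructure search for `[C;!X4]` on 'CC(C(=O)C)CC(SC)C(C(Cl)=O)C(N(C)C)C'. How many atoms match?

2

The query [C;!X4] means: aliphatic carbon that does not have four total connections.
Check the 18 heavy atoms by environment: 11× C (X4) → no; 1× N (X3) → no; 1× S (X2) → no; 2× C (X3) → match; 2× O (X1) → no; 1× Cl (X1) → no.
That gives 2 matching atoms.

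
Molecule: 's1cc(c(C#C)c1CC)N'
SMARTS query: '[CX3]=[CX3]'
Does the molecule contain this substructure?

The pattern [CX3]=[CX3] describes a non-aromatic C=C double bond between two sp2 carbons — an alkene.
The closest candidate here is an ethyl group (-CH2CH3), but its C-C bond is a single bond between CX4 carbons, not CX3=CX3. No other fragment satisfies the full query, so there is no match.

No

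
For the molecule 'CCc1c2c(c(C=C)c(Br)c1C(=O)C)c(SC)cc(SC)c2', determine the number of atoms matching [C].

8

The query [C] means: uppercase C matches aliphatic (non-aromatic) carbon only.
Check the 22 heavy atoms by environment: 10× c (aromatic) → no; 2× S → no; 8× C → match; 1× Br → no; 1× O → no.
That gives 8 matching atoms.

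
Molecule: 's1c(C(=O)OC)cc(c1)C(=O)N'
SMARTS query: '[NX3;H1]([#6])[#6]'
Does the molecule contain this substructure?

No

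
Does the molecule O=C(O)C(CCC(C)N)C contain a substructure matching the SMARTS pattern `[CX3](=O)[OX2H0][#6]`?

No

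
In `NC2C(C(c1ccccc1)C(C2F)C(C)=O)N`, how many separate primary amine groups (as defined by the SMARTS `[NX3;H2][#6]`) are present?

2

[NX3;H2][#6] is the SMARTS for a primary amine: a trivalent nitrogen with two H attached to carbon.
The molecule carries 2 separate instances of a primary amino group (-NH2) meeting every constraint; each maps to a distinct set of atoms, giving 2 matches.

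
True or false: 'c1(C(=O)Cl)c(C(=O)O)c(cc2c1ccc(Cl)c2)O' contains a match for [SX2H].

The pattern [SX2H] describes an aliphatic sulfur with two connections, one being H — a thiol.
The closest candidate here is a hydroxyl group (-OH), but it is an -OH, not an -SH. No other fragment satisfies the full query, so there is no match.

False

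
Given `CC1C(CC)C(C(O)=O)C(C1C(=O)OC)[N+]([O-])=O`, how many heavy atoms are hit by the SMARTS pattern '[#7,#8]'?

7

The query [#7,#8] means: nitrogen or oxygen (comma = OR).
Check the 18 heavy atoms by environment: 11× C → no; 5× O → match; 1× N (charge +1) → match; 1× O (charge -1) → match.
Summing the matching environments: 5 + 1 + 1 = 7 matching atoms.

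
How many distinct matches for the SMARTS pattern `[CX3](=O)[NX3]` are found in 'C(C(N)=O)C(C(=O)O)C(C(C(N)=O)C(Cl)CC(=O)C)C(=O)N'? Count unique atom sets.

3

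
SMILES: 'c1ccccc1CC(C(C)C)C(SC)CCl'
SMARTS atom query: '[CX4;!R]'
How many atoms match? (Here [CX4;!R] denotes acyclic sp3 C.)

8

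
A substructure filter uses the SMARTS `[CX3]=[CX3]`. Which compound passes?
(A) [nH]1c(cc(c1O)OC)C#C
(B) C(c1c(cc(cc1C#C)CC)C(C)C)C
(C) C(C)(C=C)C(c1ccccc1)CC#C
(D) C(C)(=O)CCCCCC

[CX3]=[CX3] describes a non-aromatic C=C double bond between two sp2 carbons (an alkene).
(A) has an ethynyl group (-C#CH) but the C-C bond is a triple bond, not a double bond.
(B) has an ethynyl group (-C#CH) but the C-C bond is a triple bond, not a double bond.
(C) contains a vinyl group (-CH=CH2), which satisfies every atom and bond constraint.
(D) has an ethyl group (-CH2CH3) but its C-C bond is a single bond between CX4 carbons, not CX3=CX3.
So the answer is (C).

C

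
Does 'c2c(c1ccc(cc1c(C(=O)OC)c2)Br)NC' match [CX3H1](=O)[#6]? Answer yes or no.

The pattern [CX3H1](=O)[#6] describes an sp2 carbon with one H, double-bonded to O and single-bonded to carbon — an aldehyde.
The closest candidate here is a methyl-ester group (-C(=O)OCH3), but the carbonyl carbon has H0, not H1. No other fragment satisfies the full query, so there is no match.

No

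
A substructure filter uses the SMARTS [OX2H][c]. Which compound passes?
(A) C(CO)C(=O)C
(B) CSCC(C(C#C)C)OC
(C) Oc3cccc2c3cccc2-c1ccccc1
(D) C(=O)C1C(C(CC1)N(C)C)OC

[OX2H][c] describes a hydroxyl oxygen attached to an aromatic carbon (a phenol).
(A) has a hydroxyl group (-OH) but the -OH is on an aliphatic carbon, not an aromatic c.
(B) has a methoxy ether (-OCH3) but the oxygen has H0, not H1.
(C) contains a hydroxyl group (-OH), which satisfies every atom and bond constraint.
(D) has a methoxy ether (-OCH3) but the oxygen has H0, not H1.
So the answer is (C).

C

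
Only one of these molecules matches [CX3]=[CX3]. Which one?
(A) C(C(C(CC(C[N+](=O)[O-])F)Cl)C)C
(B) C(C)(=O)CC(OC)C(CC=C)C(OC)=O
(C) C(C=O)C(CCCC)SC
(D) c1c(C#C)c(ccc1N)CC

B

[CX3]=[CX3] describes a non-aromatic C=C double bond between two sp2 carbons (an alkene).
(A) has an ethyl group (-CH2CH3) but its C-C bond is a single bond between CX4 carbons, not CX3=CX3.
(B) contains a vinyl group (-CH=CH2), which satisfies every atom and bond constraint.
(C) has an ethyl group (-CH2CH3) but its C-C bond is a single bond between CX4 carbons, not CX3=CX3.
(D) has an ethyl group (-CH2CH3) but its C-C bond is a single bond between CX4 carbons, not CX3=CX3.
So the answer is (B).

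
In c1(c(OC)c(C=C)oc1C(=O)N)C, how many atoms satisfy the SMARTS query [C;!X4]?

The query [C;!X4] means: aliphatic carbon that does not have four total connections.
Check the 13 heavy atoms by environment: 1× o (aromatic, X2) → no; 4× c (aromatic, X3) → no; 3× C (X3) → match; 1× O (X2) → no; 2× C (X4) → no; 1× O (X1) → no; 1× N (X3) → no.
That gives 3 matching atoms.

3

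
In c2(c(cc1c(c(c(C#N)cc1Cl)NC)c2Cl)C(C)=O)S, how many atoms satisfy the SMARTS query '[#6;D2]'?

3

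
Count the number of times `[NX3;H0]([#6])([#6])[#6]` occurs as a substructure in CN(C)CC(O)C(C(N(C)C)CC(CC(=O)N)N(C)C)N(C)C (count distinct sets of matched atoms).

4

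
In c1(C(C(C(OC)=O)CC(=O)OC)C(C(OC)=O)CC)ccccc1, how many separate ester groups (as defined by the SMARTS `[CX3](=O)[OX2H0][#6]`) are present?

3

[CX3](=O)[OX2H0][#6] is the SMARTS for an ester: a carbonyl carbon bonded to an oxygen that is itself bonded to carbon (no H on that O).
The molecule carries 3 separate instances of a methyl-ester group (-C(=O)OCH3) meeting every constraint; each maps to a distinct set of atoms, giving 3 matches.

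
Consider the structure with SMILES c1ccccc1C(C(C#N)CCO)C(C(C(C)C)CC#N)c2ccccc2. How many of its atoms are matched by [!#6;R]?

0

The query [!#6;R] means: non-carbon atom that is part of a ring.
Check the 27 heavy atoms by environment: 12× C (acyclic) → no; 1× O (acyclic) → no; 2× N (acyclic) → no; 12× c (aromatic, in 6-ring) → no.
No environment satisfies the query, so 0 matching atoms.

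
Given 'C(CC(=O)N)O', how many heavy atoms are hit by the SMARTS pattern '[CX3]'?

1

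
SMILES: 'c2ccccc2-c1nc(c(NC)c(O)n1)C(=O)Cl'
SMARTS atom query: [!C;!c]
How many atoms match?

The query [!C;!c] means: neither aliphatic nor aromatic carbon — same as [!#6].
Check the 18 heavy atoms by environment: 2× n (aromatic) → match; 10× c (aromatic) → no; 1× N → match; 2× C → no; 2× O → match; 1× Cl → match.
Summing the matching environments: 2 + 1 + 2 + 1 = 6 matching atoms.

6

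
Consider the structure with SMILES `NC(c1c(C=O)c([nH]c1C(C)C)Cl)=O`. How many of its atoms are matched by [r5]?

5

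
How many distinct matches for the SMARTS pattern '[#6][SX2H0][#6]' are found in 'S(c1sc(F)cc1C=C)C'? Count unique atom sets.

1

[#6][SX2H0][#6] is the SMARTS for a thioether: an aliphatic sulfur bridging two carbons with no H on the sulfur.
Exactly one fragment in the molecule meets all constraints, giving 1 match.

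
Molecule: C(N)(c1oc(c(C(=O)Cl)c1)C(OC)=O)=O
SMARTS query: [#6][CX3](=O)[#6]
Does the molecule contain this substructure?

No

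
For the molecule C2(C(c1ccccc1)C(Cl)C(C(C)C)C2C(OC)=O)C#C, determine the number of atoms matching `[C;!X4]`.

Check the 21 heavy atoms by environment: 9× C (X4) → no; 1× Cl (X1) → no; 1× C (X3) → match; 1× O (X1) → no; 1× O (X2) → no; 6× c (aromatic, X3) → no; 2× C (X2) → match.
Summing the matching environments: 1 + 2 = 3 matching atoms.

3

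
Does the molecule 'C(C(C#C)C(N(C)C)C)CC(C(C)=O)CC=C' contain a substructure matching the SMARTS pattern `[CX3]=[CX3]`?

Yes

The pattern [CX3]=[CX3] describes a non-aromatic C=C double bond between two sp2 carbons — an alkene.
The molecule carries a vinyl group (-CH=CH2), whose atoms satisfy every constraint of the query, so the pattern matches.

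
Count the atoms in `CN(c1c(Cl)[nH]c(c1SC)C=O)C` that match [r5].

5

Check the 13 heavy atoms by environment: 1× n (aromatic, in 5-ring) → match; 4× c (aromatic, in 5-ring) → match; 1× S (acyclic) → no; 4× C (acyclic) → no; 1× O (acyclic) → no; 1× N (acyclic) → no; 1× Cl (acyclic) → no.
Summing the matching environments: 1 + 4 = 5 matching atoms.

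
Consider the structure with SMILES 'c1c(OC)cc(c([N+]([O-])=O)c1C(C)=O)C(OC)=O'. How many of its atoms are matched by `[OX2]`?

The query [OX2] means: aliphatic oxygen with two total connections — ether, hydroxyl, or ester single-bond O.
Check the 18 heavy atoms by environment: 6× c (aromatic, X3) → no; 2× O (X2) → match; 3× C (X4) → no; 1× N (charge +1, X3) → no; 1× O (charge -1, X1) → no; 3× O (X1) → no; 2× C (X3) → no.
That gives 2 matching atoms.

2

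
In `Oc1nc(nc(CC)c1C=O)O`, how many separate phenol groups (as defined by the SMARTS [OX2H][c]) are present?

2

[OX2H][c] is the SMARTS for a phenol: a hydroxyl oxygen attached to an aromatic carbon.
The molecule carries 2 separate instances of a hydroxyl group (-OH) meeting every constraint; each maps to a distinct set of atoms, giving 2 matches.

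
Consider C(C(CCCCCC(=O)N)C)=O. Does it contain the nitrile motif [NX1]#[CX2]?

The pattern [NX1]#[CX2] describes a nitrogen triple-bonded to a two-connected carbon — a nitrile.
The closest candidate here is a primary amide (-C(=O)NH2), but the nitrogen is NX3, not NX1. No other fragment satisfies the full query, so there is no match.

No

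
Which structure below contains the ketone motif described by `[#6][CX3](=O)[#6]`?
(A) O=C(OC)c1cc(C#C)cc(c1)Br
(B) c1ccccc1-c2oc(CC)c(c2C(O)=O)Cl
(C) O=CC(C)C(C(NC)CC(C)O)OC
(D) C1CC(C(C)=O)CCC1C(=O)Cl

[#6][CX3](=O)[#6] describes a carbonyl carbon (no H) flanked by two carbons (a ketone).
(A) has a methyl-ester group (-C(=O)OCH3) but one neighbour of the carbonyl carbon is O, not C.
(B) has a carboxylic acid group (-C(=O)OH) but one neighbour of the carbonyl carbon is O, not C.
(C) has an aldehyde (-CHO) but the carbonyl carbon has H1, so it is not flanked by two carbons.
(D) contains an acetyl/ketone group (-C(=O)CH3), which satisfies every atom and bond constraint.
So the answer is (D).

D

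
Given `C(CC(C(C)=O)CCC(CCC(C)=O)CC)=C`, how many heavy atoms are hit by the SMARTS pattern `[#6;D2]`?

7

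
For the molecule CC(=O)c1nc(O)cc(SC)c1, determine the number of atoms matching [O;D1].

2

Check the 12 heavy atoms by environment: 1× n (aromatic, D2) → no; 3× c (aromatic, D3) → no; 2× c (aromatic, D2) → no; 1× C (D3) → no; 2× O (D1) → match; 2× C (D1) → no; 1× S (D2) → no.
That gives 2 matching atoms.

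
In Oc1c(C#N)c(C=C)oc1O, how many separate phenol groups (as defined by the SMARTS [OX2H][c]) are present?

2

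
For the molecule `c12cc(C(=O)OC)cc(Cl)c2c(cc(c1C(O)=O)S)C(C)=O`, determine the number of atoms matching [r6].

The query [r6] means: r6 matches atoms in a six-membered ring.
Check the 22 heavy atoms by environment: 10× c (aromatic, in 6-ring) → match; 1× Cl (acyclic) → no; 5× C (acyclic) → no; 5× O (acyclic) → no; 1× S (acyclic) → no.
That gives 10 matching atoms.

10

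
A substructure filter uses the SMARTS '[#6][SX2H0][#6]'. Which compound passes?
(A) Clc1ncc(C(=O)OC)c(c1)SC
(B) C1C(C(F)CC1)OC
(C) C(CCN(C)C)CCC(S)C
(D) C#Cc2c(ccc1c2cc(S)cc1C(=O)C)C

A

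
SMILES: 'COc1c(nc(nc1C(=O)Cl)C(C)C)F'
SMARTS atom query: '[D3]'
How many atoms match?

The query [D3] means: atom with exactly three heavy-atom neighbours.
Check the 15 heavy atoms by environment: 2× n (aromatic, D2) → no; 4× c (aromatic, D3) → match; 2× C (D3) → match; 1× O (D1) → no; 1× Cl (D1) → no; 3× C (D1) → no; 1× F (D1) → no; 1× O (D2) → no.
Summing the matching environments: 4 + 2 = 6 matching atoms.

6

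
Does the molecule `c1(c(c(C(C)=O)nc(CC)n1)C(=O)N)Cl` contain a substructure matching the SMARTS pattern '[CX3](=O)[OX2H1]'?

No

The pattern [CX3](=O)[OX2H1] describes an sp2 carbon double-bonded to O and single-bonded to an -OH oxygen — a carboxylic acid.
The closest candidate here is a primary amide (-C(=O)NH2), but the carbonyl is bonded to N, not to an -OH oxygen. No other fragment satisfies the full query, so there is no match.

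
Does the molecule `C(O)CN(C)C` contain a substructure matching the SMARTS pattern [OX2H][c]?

The pattern [OX2H][c] describes a hydroxyl oxygen attached to an aromatic carbon — a phenol.
The closest candidate here is a hydroxyl group (-OH), but the -OH is on an aliphatic carbon, not an aromatic c. No other fragment satisfies the full query, so there is no match.

No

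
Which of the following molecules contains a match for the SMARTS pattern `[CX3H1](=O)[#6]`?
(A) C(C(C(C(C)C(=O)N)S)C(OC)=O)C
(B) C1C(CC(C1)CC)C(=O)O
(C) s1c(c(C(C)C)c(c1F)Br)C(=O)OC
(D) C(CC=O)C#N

[CX3H1](=O)[#6] describes an sp2 carbon with one H, double-bonded to O and single-bonded to carbon (an aldehyde).
(A) has a methyl-ester group (-C(=O)OCH3) but the carbonyl carbon has H0, not H1.
(B) has a carboxylic acid group (-C(=O)OH) but the carbonyl carbon has H0 and is bonded to O, not H1.
(C) has a methyl-ester group (-C(=O)OCH3) but the carbonyl carbon has H0, not H1.
(D) contains an aldehyde (-CHO), which satisfies every atom and bond constraint.
So the answer is (D).

D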